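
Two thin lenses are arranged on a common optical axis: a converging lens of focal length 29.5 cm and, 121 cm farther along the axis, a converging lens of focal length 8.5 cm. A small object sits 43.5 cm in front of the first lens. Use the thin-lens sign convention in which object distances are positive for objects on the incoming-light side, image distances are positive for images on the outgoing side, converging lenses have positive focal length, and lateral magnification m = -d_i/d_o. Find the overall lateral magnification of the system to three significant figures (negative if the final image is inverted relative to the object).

Applying the thin-lens equation to the first lens, 1/29.5 = 1/43.5 + 1/d_i1, which gives d_i1 = 91.661 cm.
Its lateral magnification is m_1 = -d_i1/d_o1 = -(91.661)/43.5 = -2.1071.
The intermediate image is 91.661 cm to the right of lens 1, so d_o2 = L - d_i1 = 121 - 91.661 = 29.339 cm.
Applying the thin-lens equation again with f_2 = 8.5 cm and d_o2 = 29.339 cm gives d_i2 = 11.967 cm.
m_2 = -(11.967)/(29.339) = -0.4079.
Total m = m_1 x m_2 = (-2.1071)(-0.4079) = 0.8595.

0.859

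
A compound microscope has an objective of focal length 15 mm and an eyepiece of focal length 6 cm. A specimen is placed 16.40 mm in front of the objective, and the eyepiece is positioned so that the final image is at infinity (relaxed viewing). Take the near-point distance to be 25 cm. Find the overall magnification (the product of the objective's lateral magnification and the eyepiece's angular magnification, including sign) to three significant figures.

Convert to cm: f_obj = 15 mm = 1.5 cm; d_o = 16.40 mm = 1.64 cm.
Objective: 1/d_i = 1/f_obj - 1/d_o = 1/1.5 - 1/1.64 = 0.05691 cm^-1, so d_i = 17.571 cm.
m_obj = -d_i/d_o = -17.571/1.64 = -10.714.
Eyepiece angular magnification (image at infinity): M_eye = D/f_e = 25/6 = 4.167.
Overall M = m_obj x M_eye = (-10.714)(4.167) = -44.64.

-44.6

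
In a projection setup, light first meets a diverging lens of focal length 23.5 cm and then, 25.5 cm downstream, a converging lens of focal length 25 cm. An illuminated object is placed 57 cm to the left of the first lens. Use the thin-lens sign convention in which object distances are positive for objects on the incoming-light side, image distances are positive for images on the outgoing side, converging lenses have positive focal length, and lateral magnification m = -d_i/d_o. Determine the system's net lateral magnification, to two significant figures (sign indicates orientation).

-0.43

Lens 1: 1/d_i1 = 1/f_1 - 1/d_o1 = 1/(-23.5) - 1/57 = -0.06010 cm^-1, so d_i1 = -16.640 cm.
m_1 = -(-16.640)/57 = 0.2919.
With d_i1 < 0 the first image is virtual and lies on the object side; the object distance for lens 2 is d_o2 = 25.5 - (-16.640) = 42.140 cm.
Lens 2: 1/d_i2 = 1/f_2 - 1/d_o2 = 1/25 - 1/(42.140) = 0.01627 cm^-1, so d_i2 = 61.465 cm.
m_2 = -(61.465)/(42.140) = -1.4586.
Overall magnification: m = m_1 m_2 = -0.4258.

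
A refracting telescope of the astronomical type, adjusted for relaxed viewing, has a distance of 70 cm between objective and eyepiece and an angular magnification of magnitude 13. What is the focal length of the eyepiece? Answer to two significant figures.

5.0 cm

In normal adjustment the tube length equals f_obj + f_eye and |M| = f_obj/f_eye.
So f_obj = 13 f_eye and 13 f_eye + f_eye = 70 cm, giving f_eye = 70/14 = 5.000 cm and f_obj = 65.000 cm.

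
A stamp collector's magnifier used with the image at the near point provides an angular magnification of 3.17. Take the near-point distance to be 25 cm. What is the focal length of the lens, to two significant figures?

For the image at the near point, M = 1 + D/f.
f = D/(M - 1) = 25/(3.17 - 1) = 11.521 cm.

12 cm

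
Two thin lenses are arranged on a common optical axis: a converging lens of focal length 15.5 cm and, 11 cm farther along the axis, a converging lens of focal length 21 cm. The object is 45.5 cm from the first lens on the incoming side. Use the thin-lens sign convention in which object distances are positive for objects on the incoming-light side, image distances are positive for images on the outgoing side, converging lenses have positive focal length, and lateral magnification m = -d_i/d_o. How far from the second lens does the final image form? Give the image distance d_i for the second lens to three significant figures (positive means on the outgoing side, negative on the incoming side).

7.84 cm

Lens 1: 1/d_i1 = 1/f_1 - 1/d_o1 = 1/15.5 - 1/45.5 = 0.04254 cm^-1, so d_i1 = 23.508 cm.
Since 23.508 cm > 11 cm, the first image lies past the second lens and serves as a virtual object: d_o2 = L - d_i1 = -12.508 cm.
Lens 2: 1/d_i2 = 1/f_2 - 1/d_o2 = 1/21 - 1/(-12.508) = 0.12757 cm^-1, so d_i2 = 7.839 cm.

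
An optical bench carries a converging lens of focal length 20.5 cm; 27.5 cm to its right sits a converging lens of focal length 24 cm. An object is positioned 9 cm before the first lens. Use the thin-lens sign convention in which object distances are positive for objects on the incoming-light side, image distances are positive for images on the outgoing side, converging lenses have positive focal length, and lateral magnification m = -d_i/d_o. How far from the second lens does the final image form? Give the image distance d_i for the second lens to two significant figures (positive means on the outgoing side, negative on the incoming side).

First lens: d_i1 = 1/(1/20.5 - 1/9) = -16.043 cm.
The intermediate image is virtual, 16.043 cm to the left of lens 1, so d_o2 = L - d_i1 = 27.5 - (-16.043) = 43.543 cm.
Second lens: d_i2 = 1/(1/24 - 1/(43.543)) = 53.473 cm.

53 cm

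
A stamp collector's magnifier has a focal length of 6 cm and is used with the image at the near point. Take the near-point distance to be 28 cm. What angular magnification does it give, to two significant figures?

5.7

M = 1 + D/f = 1 + 28/6 = 5.667.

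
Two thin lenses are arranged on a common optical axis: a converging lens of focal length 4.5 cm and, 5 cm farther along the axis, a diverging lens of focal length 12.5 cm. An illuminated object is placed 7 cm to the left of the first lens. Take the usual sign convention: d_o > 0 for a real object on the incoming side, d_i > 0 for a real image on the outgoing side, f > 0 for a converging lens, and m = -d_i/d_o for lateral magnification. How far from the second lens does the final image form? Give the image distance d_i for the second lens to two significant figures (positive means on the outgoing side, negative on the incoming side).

19 cm

Applying the thin-lens equation to the first lens, 1/4.5 = 1/7 + 1/d_i1, which gives d_i1 = 12.600 cm.
Since 12.600 cm > 5 cm, the first image lies past the second lens and serves as a virtual object: d_o2 = L - d_i1 = -7.600 cm.
Applying the thin-lens equation again with f_2 = -12.5 cm and d_o2 = -7.600 cm gives d_i2 = 19.388 cm.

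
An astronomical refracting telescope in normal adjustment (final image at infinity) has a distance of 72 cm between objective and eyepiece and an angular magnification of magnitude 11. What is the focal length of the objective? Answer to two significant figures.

66 cm

In normal adjustment the tube length equals f_obj + f_eye and |M| = f_obj/f_eye.
So f_obj = 11 f_eye and 11 f_eye + f_eye = 72 cm, giving f_eye = 72/12 = 6.000 cm and f_obj = 66.000 cm.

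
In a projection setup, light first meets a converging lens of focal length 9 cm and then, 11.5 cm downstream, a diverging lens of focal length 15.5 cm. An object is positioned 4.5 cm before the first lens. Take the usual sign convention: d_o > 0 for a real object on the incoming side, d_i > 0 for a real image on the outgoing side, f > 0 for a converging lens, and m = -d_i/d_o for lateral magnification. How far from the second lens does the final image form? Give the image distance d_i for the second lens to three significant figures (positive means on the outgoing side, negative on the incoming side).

Applying the thin-lens equation to the first lens, 1/9 = 1/4.5 + 1/d_i1, which gives d_i1 = -9.000 cm.
The intermediate image is virtual, 9.000 cm to the left of lens 1, so d_o2 = L - d_i1 = 11.5 - (-9.000) = 20.500 cm.
Applying the thin-lens equation again with f_2 = -15.5 cm and d_o2 = 20.500 cm gives d_i2 = -8.826 cm.

-8.83 cm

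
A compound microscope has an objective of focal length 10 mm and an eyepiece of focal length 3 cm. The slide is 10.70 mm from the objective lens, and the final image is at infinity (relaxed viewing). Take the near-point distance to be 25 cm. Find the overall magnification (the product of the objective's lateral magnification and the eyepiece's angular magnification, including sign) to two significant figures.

Convert to cm: f_obj = 10 mm = 1 cm; d_o = 10.70 mm = 1.07 cm.
Objective: 1/d_i = 1/f_obj - 1/d_o = 1/1 - 1/1.07 = 0.06542 cm^-1, so d_i = 15.286 cm.
m_obj = -d_i/d_o = -15.286/1.07 = -14.286.
Eyepiece angular magnification (image at infinity): M_eye = D/f_e = 25/3 = 8.333.
Overall M = m_obj x M_eye = (-14.286)(8.333) = -119.05.

-120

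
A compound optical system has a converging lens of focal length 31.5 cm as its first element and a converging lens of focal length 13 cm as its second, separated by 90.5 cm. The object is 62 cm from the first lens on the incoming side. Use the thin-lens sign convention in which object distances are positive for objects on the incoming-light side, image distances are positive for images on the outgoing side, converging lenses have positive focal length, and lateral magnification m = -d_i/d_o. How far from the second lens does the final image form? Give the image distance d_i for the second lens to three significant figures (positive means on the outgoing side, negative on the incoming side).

25.5 cm

First lens: d_i1 = 1/(1/31.5 - 1/62) = 64.033 cm.
That image sits 26.467 cm in front of the second lens, so d_o2 = 26.467 cm.
Second lens: d_i2 = 1/(1/13 - 1/(26.467)) = 25.549 cm.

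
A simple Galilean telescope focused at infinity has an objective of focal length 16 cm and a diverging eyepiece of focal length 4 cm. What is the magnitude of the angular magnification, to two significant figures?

4.0

|M| = f_obj/|f_eye| = 16/4 = 4.000.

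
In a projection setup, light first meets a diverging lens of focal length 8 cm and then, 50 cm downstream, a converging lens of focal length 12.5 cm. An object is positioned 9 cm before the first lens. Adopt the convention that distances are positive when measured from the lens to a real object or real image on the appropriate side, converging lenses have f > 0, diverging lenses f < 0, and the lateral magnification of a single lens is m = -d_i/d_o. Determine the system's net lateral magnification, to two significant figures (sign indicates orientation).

-0.14

First lens: d_i1 = 1/(1/(-8) - 1/9) = -4.235 cm.
m_1 = -(-4.235)/9 = 0.4706.
The intermediate image is virtual, 4.235 cm to the left of lens 1, so d_o2 = L - d_i1 = 50 - (-4.235) = 54.235 cm.
Second lens: d_i2 = 1/(1/12.5 - 1/(54.235)) = 16.244 cm.
m_2 = -(16.244)/(54.235) = -0.2995.
The system's lateral magnification is m_1 m_2 = (0.4706)(-0.2995) = -0.1409.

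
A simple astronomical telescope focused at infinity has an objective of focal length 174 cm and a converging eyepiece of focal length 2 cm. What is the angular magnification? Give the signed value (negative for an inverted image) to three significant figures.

M = -f_obj/f_eye = -174/(2) = -87.000.

-87.0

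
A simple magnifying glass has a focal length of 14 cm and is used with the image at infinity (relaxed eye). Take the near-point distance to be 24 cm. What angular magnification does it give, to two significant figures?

M = D/f = 24/14 = 1.714.

1.7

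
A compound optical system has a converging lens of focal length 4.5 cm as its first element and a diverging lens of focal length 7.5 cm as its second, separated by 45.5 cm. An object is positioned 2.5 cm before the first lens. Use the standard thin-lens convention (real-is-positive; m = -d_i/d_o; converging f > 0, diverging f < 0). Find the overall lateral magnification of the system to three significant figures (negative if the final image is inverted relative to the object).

Lens 1: 1/d_i1 = 1/f_1 - 1/d_o1 = 1/4.5 - 1/2.5 = -0.17778 cm^-1, so d_i1 = -5.625 cm.
m_1 = -(-5.625)/2.5 = 2.2500.
With d_i1 < 0 the first image is virtual and lies on the object side; the object distance for lens 2 is d_o2 = 45.5 - (-5.625) = 51.125 cm.
Lens 2: 1/d_i2 = 1/f_2 - 1/d_o2 = 1/(-7.5) - 1/(51.125) = -0.15289 cm^-1, so d_i2 = -6.541 cm.
m_2 = -(-6.541)/(51.125) = 0.1279.
Overall magnification: m = m_1 m_2 = 0.2878.

0.288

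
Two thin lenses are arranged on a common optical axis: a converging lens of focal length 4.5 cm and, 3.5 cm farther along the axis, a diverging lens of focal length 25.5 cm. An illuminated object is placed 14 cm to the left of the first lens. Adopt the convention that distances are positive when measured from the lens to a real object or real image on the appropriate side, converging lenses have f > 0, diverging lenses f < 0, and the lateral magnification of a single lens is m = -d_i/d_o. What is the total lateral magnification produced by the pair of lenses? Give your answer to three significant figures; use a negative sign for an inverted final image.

-0.540

Applying the thin-lens equation to the first lens, 1/4.5 = 1/14 + 1/d_i1, which gives d_i1 = 6.632 cm.
Its lateral magnification is m_1 = -d_i1/d_o1 = -(6.632)/14 = -0.4737.
Since 6.632 cm > 3.5 cm, the first image lies past the second lens and serves as a virtual object: d_o2 = L - d_i1 = -3.132 cm.
Applying the thin-lens equation again with f_2 = -25.5 cm and d_o2 = -3.132 cm gives d_i2 = 3.570 cm.
m_2 = -(3.570)/(-3.132) = 1.1400.
The system's lateral magnification is m_1 m_2 = (-0.4737)(1.1400) = -0.5400.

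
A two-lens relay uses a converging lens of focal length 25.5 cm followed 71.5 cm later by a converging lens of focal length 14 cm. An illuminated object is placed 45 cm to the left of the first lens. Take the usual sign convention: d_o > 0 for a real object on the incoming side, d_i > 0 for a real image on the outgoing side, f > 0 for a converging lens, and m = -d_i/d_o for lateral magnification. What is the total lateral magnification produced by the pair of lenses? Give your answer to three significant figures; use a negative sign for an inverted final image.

Lens 1: 1/d_i1 = 1/f_1 - 1/d_o1 = 1/25.5 - 1/45 = 0.01699 cm^-1, so d_i1 = 58.846 cm.
m_1 = -(58.846)/45 = -1.3077.
Object distance for lens 2: d_o2 = 71.5 - 58.846 = 12.654 cm.
Lens 2: 1/d_i2 = 1/f_2 - 1/d_o2 = 1/14 - 1/(12.654) = -0.00760 cm^-1, so d_i2 = -131.600 cm.
m_2 = -(-131.600)/(12.654) = 10.4000.
The system's lateral magnification is m_1 m_2 = (-1.3077)(10.4000) = -13.6000.

-13.6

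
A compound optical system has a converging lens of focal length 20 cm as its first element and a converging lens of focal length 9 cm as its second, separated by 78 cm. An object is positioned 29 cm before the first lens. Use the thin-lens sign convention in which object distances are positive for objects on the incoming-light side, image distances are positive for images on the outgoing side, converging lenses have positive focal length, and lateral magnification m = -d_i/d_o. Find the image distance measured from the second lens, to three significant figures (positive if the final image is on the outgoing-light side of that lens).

Applying the thin-lens equation to the first lens, 1/20 = 1/29 + 1/d_i1, which gives d_i1 = 64.444 cm.
That image sits 13.556 cm in front of the second lens, so d_o2 = 13.556 cm.
Applying the thin-lens equation again with f_2 = 9 cm and d_o2 = 13.556 cm gives d_i2 = 26.780 cm.

26.8 cm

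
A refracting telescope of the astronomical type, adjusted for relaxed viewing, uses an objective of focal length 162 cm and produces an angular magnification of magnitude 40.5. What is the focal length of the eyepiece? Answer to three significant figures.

|M| = f_obj/f_eye, so f_eye = f_obj/|M| = 162/40.5 = 4.000 cm.

4.00 cm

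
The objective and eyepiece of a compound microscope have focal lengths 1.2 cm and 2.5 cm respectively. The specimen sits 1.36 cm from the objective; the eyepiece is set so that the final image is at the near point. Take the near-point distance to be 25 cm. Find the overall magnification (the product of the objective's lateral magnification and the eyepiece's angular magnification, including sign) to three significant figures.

-82.5

Objective: 1/d_i = 1/f_obj - 1/d_o = 1/1.2 - 1/1.36 = 0.09804 cm^-1, so d_i = 10.200 cm.
m_obj = -d_i/d_o = -10.200/1.36 = -7.500.
Eyepiece angular magnification (image at near point): M_eye = 1 + D/f_e = 1 + 25/2.5 = 11.000.
Overall M = m_obj x M_eye = (-7.500)(11.000) = -82.50.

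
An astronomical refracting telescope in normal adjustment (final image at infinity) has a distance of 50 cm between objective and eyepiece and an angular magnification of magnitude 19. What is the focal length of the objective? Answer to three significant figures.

47.5 cm

In normal adjustment the tube length equals f_obj + f_eye and |M| = f_obj/f_eye.
So f_obj = 19 f_eye and 19 f_eye + f_eye = 50 cm, giving f_eye = 50/20 = 2.500 cm and f_obj = 47.500 cm.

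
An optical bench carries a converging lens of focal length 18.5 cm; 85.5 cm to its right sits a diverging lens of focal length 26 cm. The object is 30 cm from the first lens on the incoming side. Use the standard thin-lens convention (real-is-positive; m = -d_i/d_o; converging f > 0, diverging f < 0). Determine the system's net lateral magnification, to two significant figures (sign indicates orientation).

-0.66

Lens 1: 1/d_i1 = 1/f_1 - 1/d_o1 = 1/18.5 - 1/30 = 0.02072 cm^-1, so d_i1 = 48.261 cm.
m_1 = -(48.261)/30 = -1.6087.
Object distance for lens 2: d_o2 = 85.5 - 48.261 = 37.239 cm.
Lens 2: 1/d_i2 = 1/f_2 - 1/d_o2 = 1/(-26) - 1/(37.239) = -0.06532 cm^-1, so d_i2 = -15.310 cm.
m_2 = -(-15.310)/(37.239) = 0.4111.
Overall magnification: m = m_1 m_2 = -0.6614.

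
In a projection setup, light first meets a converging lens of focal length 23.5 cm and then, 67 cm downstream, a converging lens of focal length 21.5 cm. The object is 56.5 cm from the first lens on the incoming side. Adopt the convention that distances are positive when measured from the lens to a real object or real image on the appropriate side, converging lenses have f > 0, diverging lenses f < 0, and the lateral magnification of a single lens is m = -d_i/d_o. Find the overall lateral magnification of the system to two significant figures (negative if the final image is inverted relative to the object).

2.9

Applying the thin-lens equation to the first lens, 1/23.5 = 1/56.5 + 1/d_i1, which gives d_i1 = 40.235 cm.
Its lateral magnification is m_1 = -d_i1/d_o1 = -(40.235)/56.5 = -0.7121.
The intermediate image is 40.235 cm to the right of lens 1, so d_o2 = L - d_i1 = 67 - 40.235 = 26.765 cm.
Applying the thin-lens equation again with f_2 = 21.5 cm and d_o2 = 26.765 cm gives d_i2 = 109.294 cm.
m_2 = -(109.294)/(26.765) = -4.0835.
Overall magnification: m = m_1 m_2 = 2.9079.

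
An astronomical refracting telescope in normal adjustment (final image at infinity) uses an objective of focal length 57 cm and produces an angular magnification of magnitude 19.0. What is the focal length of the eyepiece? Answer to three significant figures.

|M| = f_obj/f_eye, so f_eye = f_obj/|M| = 57/19.0 = 3.000 cm.

3.00 cm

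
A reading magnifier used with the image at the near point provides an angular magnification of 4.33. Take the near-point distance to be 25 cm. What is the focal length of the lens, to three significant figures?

For the image at the near point, M = 1 + D/f.
f = D/(M - 1) = 25/(4.33 - 1) = 7.508 cm.

7.51 cm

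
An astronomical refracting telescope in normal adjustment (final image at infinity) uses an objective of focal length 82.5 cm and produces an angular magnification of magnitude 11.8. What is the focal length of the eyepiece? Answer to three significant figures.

|M| = f_obj/f_eye, so f_eye = f_obj/|M| = 82.5/11.8 = 6.992 cm.

6.99 cm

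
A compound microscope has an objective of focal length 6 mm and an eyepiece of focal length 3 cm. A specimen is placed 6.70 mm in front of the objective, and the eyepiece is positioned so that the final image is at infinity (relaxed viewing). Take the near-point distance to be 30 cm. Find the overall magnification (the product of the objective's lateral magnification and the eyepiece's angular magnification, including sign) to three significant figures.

-85.7

Convert to cm: f_obj = 6 mm = 0.6 cm; d_o = 6.70 mm = 0.67 cm.
Objective: 1/d_i = 1/f_obj - 1/d_o = 1/0.6 - 1/0.67 = 0.17413 cm^-1, so d_i = 5.743 cm.
m_obj = -d_i/d_o = -5.743/0.67 = -8.571.
Eyepiece angular magnification (image at infinity): M_eye = D/f_e = 30/3 = 10.000.
Overall M = m_obj x M_eye = (-8.571)(10.000) = -85.71.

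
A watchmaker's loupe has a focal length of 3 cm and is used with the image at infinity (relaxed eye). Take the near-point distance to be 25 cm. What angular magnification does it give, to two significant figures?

8.3

M = D/f = 25/3 = 8.333.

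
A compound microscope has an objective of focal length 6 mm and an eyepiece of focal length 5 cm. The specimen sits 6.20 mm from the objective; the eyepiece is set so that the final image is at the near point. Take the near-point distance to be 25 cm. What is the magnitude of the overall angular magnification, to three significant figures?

Convert to cm: f_obj = 6 mm = 0.6 cm; d_o = 6.20 mm = 0.62 cm.
Objective: 1/d_i = 1/f_obj - 1/d_o = 1/0.6 - 1/0.62 = 0.05376 cm^-1, so d_i = 18.600 cm.
m_obj = -d_i/d_o = -18.600/0.62 = -30.000.
Eyepiece angular magnification (image at near point): M_eye = 1 + D/f_e = 1 + 25/5 = 6.000.
Overall M = m_obj x M_eye = (-30.000)(6.000) = -180.00.
|M| = 180.00.

180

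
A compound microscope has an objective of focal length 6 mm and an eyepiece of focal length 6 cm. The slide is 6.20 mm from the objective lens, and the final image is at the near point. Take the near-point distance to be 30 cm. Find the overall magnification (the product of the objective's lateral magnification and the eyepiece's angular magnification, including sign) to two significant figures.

-180

Convert to cm: f_obj = 6 mm = 0.6 cm; d_o = 6.20 mm = 0.62 cm.
Objective: 1/d_i = 1/f_obj - 1/d_o = 1/0.6 - 1/0.62 = 0.05376 cm^-1, so d_i = 18.600 cm.
m_obj = -d_i/d_o = -18.600/0.62 = -30.000.
Eyepiece angular magnification (image at near point): M_eye = 1 + D/f_e = 1 + 30/6 = 6.000.
Overall M = m_obj x M_eye = (-30.000)(6.000) = -180.00.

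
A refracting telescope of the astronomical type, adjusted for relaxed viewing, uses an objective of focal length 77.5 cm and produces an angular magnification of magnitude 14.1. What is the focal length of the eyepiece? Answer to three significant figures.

|M| = f_obj/f_eye, so f_eye = f_obj/|M| = 77.5/14.1 = 5.496 cm.

5.50 cm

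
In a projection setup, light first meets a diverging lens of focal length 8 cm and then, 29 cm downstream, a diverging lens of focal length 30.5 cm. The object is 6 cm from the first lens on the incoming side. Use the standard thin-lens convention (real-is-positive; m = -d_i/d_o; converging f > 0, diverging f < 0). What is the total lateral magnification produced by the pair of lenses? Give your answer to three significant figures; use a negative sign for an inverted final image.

0.277

First lens: d_i1 = 1/(1/(-8) - 1/6) = -3.429 cm.
m_1 = -(-3.429)/6 = 0.5714.
With d_i1 < 0 the first image is virtual and lies on the object side; the object distance for lens 2 is d_o2 = 29 - (-3.429) = 32.429 cm.
Second lens: d_i2 = 1/(1/(-30.5) - 1/(32.429)) = -15.717 cm.
m_2 = -(-15.717)/(32.429) = 0.4847.
The system's lateral magnification is m_1 m_2 = (0.5714)(0.4847) = 0.2770.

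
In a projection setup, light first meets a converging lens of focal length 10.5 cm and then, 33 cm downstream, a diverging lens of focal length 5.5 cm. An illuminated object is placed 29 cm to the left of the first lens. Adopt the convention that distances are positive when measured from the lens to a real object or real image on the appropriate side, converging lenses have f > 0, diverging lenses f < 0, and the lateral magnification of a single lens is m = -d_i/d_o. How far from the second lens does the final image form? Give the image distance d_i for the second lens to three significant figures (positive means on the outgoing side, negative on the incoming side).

Applying the thin-lens equation to the first lens, 1/10.5 = 1/29 + 1/d_i1, which gives d_i1 = 16.459 cm.
Object distance for lens 2: d_o2 = 33 - 16.459 = 16.541 cm.
Applying the thin-lens equation again with f_2 = -5.5 cm and d_o2 = 16.541 cm gives d_i2 = -4.128 cm.

-4.13 cm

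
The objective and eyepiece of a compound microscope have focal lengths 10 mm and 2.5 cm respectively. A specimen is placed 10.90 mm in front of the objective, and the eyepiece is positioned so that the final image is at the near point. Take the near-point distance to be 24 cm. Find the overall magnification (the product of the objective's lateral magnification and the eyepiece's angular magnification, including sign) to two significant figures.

Convert to cm: f_obj = 10 mm = 1 cm; d_o = 10.90 mm = 1.09 cm.
Objective: 1/d_i = 1/f_obj - 1/d_o = 1/1 - 1/1.09 = 0.08257 cm^-1, so d_i = 12.111 cm.
m_obj = -d_i/d_o = -12.111/1.09 = -11.111.
Eyepiece angular magnification (image at near point): M_eye = 1 + D/f_e = 1 + 24/2.5 = 10.600.
Overall M = m_obj x M_eye = (-11.111)(10.600) = -117.78.

-120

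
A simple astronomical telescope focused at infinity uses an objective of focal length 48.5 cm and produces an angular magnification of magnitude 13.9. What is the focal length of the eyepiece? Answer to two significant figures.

3.5 cm

|M| = f_obj/f_eye, so f_eye = f_obj/|M| = 48.5/13.9 = 3.489 cm.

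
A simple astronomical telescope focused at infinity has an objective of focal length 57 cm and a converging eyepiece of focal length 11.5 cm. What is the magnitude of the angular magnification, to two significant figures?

|M| = f_obj/|f_eye| = 57/11.5 = 4.957.

5.0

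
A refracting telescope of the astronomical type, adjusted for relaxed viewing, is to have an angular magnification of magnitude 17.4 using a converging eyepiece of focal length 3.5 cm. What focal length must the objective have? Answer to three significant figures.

60.9 cm

|M| = f_obj/|f_eye|, so f_obj = |M| x |f_eye| = 17.4 x 3.5 = 60.900 cm.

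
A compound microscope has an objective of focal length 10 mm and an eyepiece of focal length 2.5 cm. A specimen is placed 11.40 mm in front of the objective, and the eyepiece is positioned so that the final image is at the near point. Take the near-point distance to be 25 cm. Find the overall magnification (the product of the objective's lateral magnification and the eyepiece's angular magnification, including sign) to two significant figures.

-79

Convert to cm: f_obj = 10 mm = 1 cm; d_o = 11.40 mm = 1.14 cm.
Objective: 1/d_i = 1/f_obj - 1/d_o = 1/1 - 1/1.14 = 0.12281 cm^-1, so d_i = 8.143 cm.
m_obj = -d_i/d_o = -8.143/1.14 = -7.143.
Eyepiece angular magnification (image at near point): M_eye = 1 + D/f_e = 1 + 25/2.5 = 11.000.
Overall M = m_obj x M_eye = (-7.143)(11.000) = -78.57.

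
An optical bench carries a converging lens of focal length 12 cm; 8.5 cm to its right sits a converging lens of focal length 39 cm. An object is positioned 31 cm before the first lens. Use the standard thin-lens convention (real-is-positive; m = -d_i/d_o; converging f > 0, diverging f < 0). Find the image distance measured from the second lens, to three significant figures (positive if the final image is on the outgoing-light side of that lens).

8.63 cm

Applying the thin-lens equation to the first lens, 1/12 = 1/31 + 1/d_i1, which gives d_i1 = 19.579 cm.
Since 19.579 cm > 8.5 cm, the first image lies past the second lens and serves as a virtual object: d_o2 = L - d_i1 = -11.079 cm.
Applying the thin-lens equation again with f_2 = 39 cm and d_o2 = -11.079 cm gives d_i2 = 8.628 cm.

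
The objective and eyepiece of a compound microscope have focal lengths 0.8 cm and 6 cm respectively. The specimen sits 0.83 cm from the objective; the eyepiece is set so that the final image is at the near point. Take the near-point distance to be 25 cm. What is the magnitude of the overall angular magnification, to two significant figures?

140

Objective: 1/d_i = 1/f_obj - 1/d_o = 1/0.8 - 1/0.83 = 0.04518 cm^-1, so d_i = 22.133 cm.
m_obj = -d_i/d_o = -22.133/0.83 = -26.667.
Eyepiece angular magnification (image at near point): M_eye = 1 + D/f_e = 1 + 25/6 = 5.167.
Overall M = m_obj x M_eye = (-26.667)(5.167) = -137.78.
|M| = 137.78.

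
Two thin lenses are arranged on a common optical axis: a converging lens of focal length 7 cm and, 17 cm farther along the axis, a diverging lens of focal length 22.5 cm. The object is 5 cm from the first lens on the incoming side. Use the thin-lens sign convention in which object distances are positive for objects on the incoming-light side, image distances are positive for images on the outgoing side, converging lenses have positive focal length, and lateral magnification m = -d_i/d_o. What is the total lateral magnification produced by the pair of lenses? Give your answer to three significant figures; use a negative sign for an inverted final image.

1.38

Lens 1: 1/d_i1 = 1/f_1 - 1/d_o1 = 1/7 - 1/5 = -0.05714 cm^-1, so d_i1 = -17.500 cm.
m_1 = -(-17.500)/5 = 3.5000.
With d_i1 < 0 the first image is virtual and lies on the object side; the object distance for lens 2 is d_o2 = 17 - (-17.500) = 34.500 cm.
Lens 2: 1/d_i2 = 1/f_2 - 1/d_o2 = 1/(-22.5) - 1/(34.500) = -0.07343 cm^-1, so d_i2 = -13.618 cm.
m_2 = -(-13.618)/(34.500) = 0.3947.
Overall magnification: m = m_1 m_2 = 1.3816.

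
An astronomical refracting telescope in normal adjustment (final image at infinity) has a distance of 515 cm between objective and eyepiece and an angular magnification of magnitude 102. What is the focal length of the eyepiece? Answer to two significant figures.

In normal adjustment the tube length equals f_obj + f_eye and |M| = f_obj/f_eye.
So f_obj = 102 f_eye and 102 f_eye + f_eye = 515 cm, giving f_eye = 515/103 = 5.000 cm and f_obj = 510.000 cm.

5.0 cm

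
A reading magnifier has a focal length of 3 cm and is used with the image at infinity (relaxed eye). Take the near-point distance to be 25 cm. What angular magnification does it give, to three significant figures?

8.33

M = D/f = 25/3 = 8.333.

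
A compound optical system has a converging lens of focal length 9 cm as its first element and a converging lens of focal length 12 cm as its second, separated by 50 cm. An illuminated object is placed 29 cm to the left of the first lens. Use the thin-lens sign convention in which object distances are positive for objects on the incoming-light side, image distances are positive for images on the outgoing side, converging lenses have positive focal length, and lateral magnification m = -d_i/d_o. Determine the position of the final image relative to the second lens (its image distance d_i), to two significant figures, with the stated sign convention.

First lens: d_i1 = 1/(1/9 - 1/29) = 13.050 cm.
That image sits 36.950 cm in front of the second lens, so d_o2 = 36.950 cm.
Second lens: d_i2 = 1/(1/12 - 1/(36.950)) = 17.772 cm.

18 cm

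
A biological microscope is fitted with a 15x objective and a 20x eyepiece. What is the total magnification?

The overall magnification of a compound microscope is the product of the objective and eyepiece magnifications:
M = M_obj x M_eye = 15 x 20 = 300.

300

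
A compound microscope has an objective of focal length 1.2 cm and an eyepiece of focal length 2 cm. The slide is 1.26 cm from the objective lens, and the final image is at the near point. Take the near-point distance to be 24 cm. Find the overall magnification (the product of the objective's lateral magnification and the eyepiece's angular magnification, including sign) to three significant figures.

-260

Objective: 1/d_i = 1/f_obj - 1/d_o = 1/1.2 - 1/1.26 = 0.03968 cm^-1, so d_i = 25.200 cm.
m_obj = -d_i/d_o = -25.200/1.26 = -20.000.
Eyepiece angular magnification (image at near point): M_eye = 1 + D/f_e = 1 + 24/2 = 13.000.
Overall M = m_obj x M_eye = (-20.000)(13.000) = -260.00.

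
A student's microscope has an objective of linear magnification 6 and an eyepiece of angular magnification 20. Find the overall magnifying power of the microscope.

120

The overall magnification of a compound microscope is the product of the objective and eyepiece magnifications:
M = M_obj x M_eye = 6 x 20 = 120.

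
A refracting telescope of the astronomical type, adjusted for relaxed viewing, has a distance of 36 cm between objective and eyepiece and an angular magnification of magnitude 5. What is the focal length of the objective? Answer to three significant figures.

30.0 cm

In normal adjustment the tube length equals f_obj + f_eye and |M| = f_obj/f_eye.
So f_obj = 5 f_eye and 5 f_eye + f_eye = 36 cm, giving f_eye = 36/6 = 6.000 cm and f_obj = 30.000 cm.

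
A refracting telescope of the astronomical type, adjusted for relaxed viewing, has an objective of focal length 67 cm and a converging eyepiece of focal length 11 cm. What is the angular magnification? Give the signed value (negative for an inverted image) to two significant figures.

-6.1

M = -f_obj/f_eye = -67/(11) = -6.091.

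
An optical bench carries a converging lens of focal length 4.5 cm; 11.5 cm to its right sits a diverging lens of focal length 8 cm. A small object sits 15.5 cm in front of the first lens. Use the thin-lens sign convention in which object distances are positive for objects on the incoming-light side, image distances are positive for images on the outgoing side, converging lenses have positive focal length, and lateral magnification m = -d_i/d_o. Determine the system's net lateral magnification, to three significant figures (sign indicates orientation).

Applying the thin-lens equation to the first lens, 1/4.5 = 1/15.5 + 1/d_i1, which gives d_i1 = 6.341 cm.
Its lateral magnification is m_1 = -d_i1/d_o1 = -(6.341)/15.5 = -0.4091.
Object distance for lens 2: d_o2 = 11.5 - 6.341 = 5.159 cm.
Applying the thin-lens equation again with f_2 = -8 cm and d_o2 = 5.159 cm gives d_i2 = -3.136 cm.
m_2 = -(-3.136)/(5.159) = 0.6079.
Overall magnification: m = m_1 m_2 = -0.2487.

-0.249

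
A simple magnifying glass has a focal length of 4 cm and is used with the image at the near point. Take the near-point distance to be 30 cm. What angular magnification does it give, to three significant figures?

M = 1 + D/f = 1 + 30/4 = 8.500.

8.50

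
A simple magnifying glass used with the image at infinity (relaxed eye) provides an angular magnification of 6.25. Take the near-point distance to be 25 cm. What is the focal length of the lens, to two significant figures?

For the image at infinity, M = D/f.
f = D/M = 25/6.25 = 4.000 cm.

4.0 cm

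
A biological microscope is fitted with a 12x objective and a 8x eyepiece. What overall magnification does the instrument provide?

96

The overall magnification of a compound microscope is the product of the objective and eyepiece magnifications:
M = M_obj x M_eye = 12 x 8 = 96.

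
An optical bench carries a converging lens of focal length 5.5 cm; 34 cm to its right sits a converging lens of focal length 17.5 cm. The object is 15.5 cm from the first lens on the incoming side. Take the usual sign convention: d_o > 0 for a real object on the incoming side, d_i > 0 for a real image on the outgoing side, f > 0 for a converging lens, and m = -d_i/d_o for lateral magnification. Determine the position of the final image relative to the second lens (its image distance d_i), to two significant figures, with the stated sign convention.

First lens: d_i1 = 1/(1/5.5 - 1/15.5) = 8.525 cm.
The intermediate image is 8.525 cm to the right of lens 1, so d_o2 = L - d_i1 = 34 - 8.525 = 25.475 cm.
Second lens: d_i2 = 1/(1/17.5 - 1/(25.475)) = 55.901 cm.

56 cm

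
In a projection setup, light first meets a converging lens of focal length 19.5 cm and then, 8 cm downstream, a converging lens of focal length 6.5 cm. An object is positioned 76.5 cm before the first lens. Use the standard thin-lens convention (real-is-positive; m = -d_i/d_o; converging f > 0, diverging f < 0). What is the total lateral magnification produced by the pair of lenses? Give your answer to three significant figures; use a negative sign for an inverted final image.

-0.0901

Lens 1: 1/d_i1 = 1/f_1 - 1/d_o1 = 1/19.5 - 1/76.5 = 0.03821 cm^-1, so d_i1 = 26.171 cm.
m_1 = -(26.171)/76.5 = -0.3421.
Since 26.171 cm > 8 cm, the first image lies past the second lens and serves as a virtual object: d_o2 = L - d_i1 = -18.171 cm.
Lens 2: 1/d_i2 = 1/f_2 - 1/d_o2 = 1/6.5 - 1/(-18.171) = 0.20888 cm^-1, so d_i2 = 4.787 cm.
m_2 = -(4.787)/(-18.171) = 0.2635.
The system's lateral magnification is m_1 m_2 = (-0.3421)(0.2635) = -0.0901.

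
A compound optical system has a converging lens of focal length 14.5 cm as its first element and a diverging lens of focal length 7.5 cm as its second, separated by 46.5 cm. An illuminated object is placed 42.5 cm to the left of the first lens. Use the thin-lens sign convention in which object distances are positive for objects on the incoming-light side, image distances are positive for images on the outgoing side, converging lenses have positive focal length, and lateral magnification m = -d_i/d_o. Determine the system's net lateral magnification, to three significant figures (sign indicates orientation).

Applying the thin-lens equation to the first lens, 1/14.5 = 1/42.5 + 1/d_i1, which gives d_i1 = 22.009 cm.
Its lateral magnification is m_1 = -d_i1/d_o1 = -(22.009)/42.5 = -0.5179.
Object distance for lens 2: d_o2 = 46.5 - 22.009 = 24.491 cm.
Applying the thin-lens equation again with f_2 = -7.5 cm and d_o2 = 24.491 cm gives d_i2 = -5.742 cm.
m_2 = -(-5.742)/(24.491) = 0.2344.
The system's lateral magnification is m_1 m_2 = (-0.5179)(0.2344) = -0.1214.

-0.121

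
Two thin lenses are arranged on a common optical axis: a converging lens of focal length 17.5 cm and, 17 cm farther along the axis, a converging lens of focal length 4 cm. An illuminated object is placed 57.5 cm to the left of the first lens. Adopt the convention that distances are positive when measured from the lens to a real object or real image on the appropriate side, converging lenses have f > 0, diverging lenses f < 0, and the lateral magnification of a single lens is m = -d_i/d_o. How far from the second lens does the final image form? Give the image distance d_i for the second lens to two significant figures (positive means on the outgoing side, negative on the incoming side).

2.7 cm

Applying the thin-lens equation to the first lens, 1/17.5 = 1/57.5 + 1/d_i1, which gives d_i1 = 25.156 cm.
This image would form 25.156 cm past lens 1, i.e. 8.156 cm beyond lens 2, so it is a virtual object for lens 2: d_o2 = 17 - 25.156 = -8.156 cm.
Applying the thin-lens equation again with f_2 = 4 cm and d_o2 = -8.156 cm gives d_i2 = 2.684 cm.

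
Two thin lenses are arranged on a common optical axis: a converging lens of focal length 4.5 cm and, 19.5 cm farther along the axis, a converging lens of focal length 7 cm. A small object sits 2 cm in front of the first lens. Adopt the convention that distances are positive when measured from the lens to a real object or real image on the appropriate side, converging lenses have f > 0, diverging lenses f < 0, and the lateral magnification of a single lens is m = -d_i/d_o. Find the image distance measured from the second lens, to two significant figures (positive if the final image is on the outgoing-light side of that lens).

10 cm

Lens 1: 1/d_i1 = 1/f_1 - 1/d_o1 = 1/4.5 - 1/2 = -0.27778 cm^-1, so d_i1 = -3.600 cm.
The intermediate image is virtual, 3.600 cm to the left of lens 1, so d_o2 = L - d_i1 = 19.5 - (-3.600) = 23.100 cm.
Lens 2: 1/d_i2 = 1/f_2 - 1/d_o2 = 1/7 - 1/(23.100) = 0.09957 cm^-1, so d_i2 = 10.043 cm.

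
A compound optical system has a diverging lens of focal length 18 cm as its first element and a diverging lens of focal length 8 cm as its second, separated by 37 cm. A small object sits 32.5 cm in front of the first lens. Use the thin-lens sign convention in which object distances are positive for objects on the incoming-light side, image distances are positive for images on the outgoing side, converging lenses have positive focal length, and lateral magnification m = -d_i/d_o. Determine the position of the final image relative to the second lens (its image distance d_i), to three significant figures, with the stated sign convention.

Lens 1: 1/d_i1 = 1/f_1 - 1/d_o1 = 1/(-18) - 1/32.5 = -0.08632 cm^-1, so d_i1 = -11.584 cm.
The intermediate image is virtual, 11.584 cm to the left of lens 1, so d_o2 = L - d_i1 = 37 - (-11.584) = 48.584 cm.
Lens 2: 1/d_i2 = 1/f_2 - 1/d_o2 = 1/(-8) - 1/(48.584) = -0.14558 cm^-1, so d_i2 = -6.869 cm.

-6.87 cm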